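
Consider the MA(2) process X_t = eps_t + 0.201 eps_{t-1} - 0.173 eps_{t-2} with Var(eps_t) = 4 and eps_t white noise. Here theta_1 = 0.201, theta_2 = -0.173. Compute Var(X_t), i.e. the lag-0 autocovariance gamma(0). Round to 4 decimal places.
\gamma(0) = 4.2813

For an MA(q) process X_t = eps_t + sum_i theta_i eps_{t-i} with
Var(eps_t) = sigma^2, the variance is
  gamma(0) = sigma^2 * (1 + sum_i theta_i^2).
  sum_i theta_i^2 = (0.201)^2 + (-0.173)^2 = 0.040401 + 0.029929 = 0.07033.
  gamma(0) = 4 * (1 + 0.07033) = 4 * 1.07033 = 4.28132, which rounds to 4.2813.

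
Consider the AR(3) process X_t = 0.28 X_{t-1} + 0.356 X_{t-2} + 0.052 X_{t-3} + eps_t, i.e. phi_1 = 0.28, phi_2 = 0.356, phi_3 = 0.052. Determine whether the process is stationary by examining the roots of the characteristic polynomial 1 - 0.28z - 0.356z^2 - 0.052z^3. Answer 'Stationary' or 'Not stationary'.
\text{Stationary}

The AR(p) characteristic polynomial is P(z) = 1 - 0.28z - 0.356z^2 - 0.052z^3.
Stationarity requires all roots to lie outside the unit circle, i.e. |z| > 1 for every root.
Degree 3: look for a simple real root z0 first, then factor out (1 - z/z0) and solve the remaining quadratic.
Testing z0 = -5: P(-5) = 1 + (-0.28)(-5) + (-0.356)(-5)^2 + (-0.052)(-5)^3
  = 1 + (1.4) + (-8.9) + (6.5) = 0.  So z_0 = -5 is a root, |z_0| = 5.
Divide out the factor (1 + 0.2 z) = (1 - z/z0) (since 1/z0 = -0.2):
  P(z) = (1 + 0.2 z)(1 + (-0.48) z + (-0.26) z^2)
  [check: z-coef -0.48 - (-0.2) = -0.28; z^2-coef -0.26 - (-0.2)(-0.48) = -0.356; z^3-coef -(-0.2)(-0.26) = -0.052.]
Remaining roots from the quadratic factor 1 + (-0.48) z + (-0.26) z^2:
  Set 1 + (-0.48) z + (-0.26) z^2 = 0, i.e. a z^2 + b z + c = 0 with a = -0.26, b = -0.48, c = 1.
  Discriminant D = b^2 - 4ac = (-0.48)^2 - 4*(-0.26)*1 = 0.2304 - (-1.04) = 1.2704.
  D >= 0, so the roots are real: z = (-b +/- sqrt(D)) / (2a) = (0.48 +/- 1.12712) / (-0.52).
    z_1 = (0.48 + 1.12712) / (-0.52) = -3.0906,   |z_1| = 3.0906.
    z_2 = (0.48 - 1.12712) / (-0.52) = 1.2445,   |z_2| = 1.2445.
Moduli of all roots: 5.0000, 3.0906, 1.2445.
All moduli strictly greater than 1? Yes.
Verdict: Stationary.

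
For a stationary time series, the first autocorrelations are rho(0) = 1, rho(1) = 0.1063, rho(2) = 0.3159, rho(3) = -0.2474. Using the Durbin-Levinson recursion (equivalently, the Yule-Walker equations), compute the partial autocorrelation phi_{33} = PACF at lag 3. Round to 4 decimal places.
\phi_{33} = -0.3390

The PACF at lag k is phi_{kk}, the last component of the solution
to the Yule-Walker system G_k phi = r_k where
  (G_k)_{ij} = rho(|i - j|), (r_k)_i = rho(i), i,j = 1..k.
Equivalently, Durbin-Levinson gives phi_{kk} iteratively:
  phi_{11} = rho(1)
  phi_{kk} = [rho(k) - sum_{j=1..k-1} phi_{k-1,j} rho(k-j)]
            / [1 - sum_{j=1..k-1} phi_{k-1,j} rho(j)],
  phi_{k,j} = phi_{k-1,j} - phi_{kk} phi_{k-1,k-j},  j = 1..k-1.
Step k = 1:
  phi_11 = rho(1) = 0.1063.
Step k = 2:
  phi_22 = [rho(2) - phi_11 rho(1)] / [1 - phi_11 rho(1)] = [0.3159 - (0.1063)(0.1063)] / [1 - (0.1063)(0.1063)]
         = 0.30460031 / 0.98870031 = 0.308082.
  Update: phi_21 = phi_11 - phi_22 phi_11 = 0.1063 - (0.308082)(0.1063) = 0.073551.
Step k = 3:
  phi_33 = [rho(3) - phi_21 rho(2) - phi_22 rho(1)] / [1 - phi_21 rho(1) - phi_22 rho(2)]
    numerator   = -0.2474 - (0.073551)(0.3159) - (0.308082)(0.1063) = -0.30338381
    denominator = 1 - (0.073551)(0.1063) - (0.308082)(0.3159) = 0.89485858
  phi_33 = -0.30338381 / 0.89485858 = -0.339.
Therefore phi_{33} = -0.3390.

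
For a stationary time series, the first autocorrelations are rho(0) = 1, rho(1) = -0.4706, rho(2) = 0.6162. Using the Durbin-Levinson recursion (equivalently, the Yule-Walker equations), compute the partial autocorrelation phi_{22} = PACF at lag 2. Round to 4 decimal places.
\phi_{22} = 0.5070

The PACF at lag k is phi_{kk}, the last component of the solution
to the Yule-Walker system G_k phi = r_k where
  (G_k)_{ij} = rho(|i - j|), (r_k)_i = rho(i), i,j = 1..k.
Equivalently, Durbin-Levinson gives phi_{kk} iteratively:
  phi_{11} = rho(1)
  phi_{kk} = [rho(k) - sum_{j=1..k-1} phi_{k-1,j} rho(k-j)]
            / [1 - sum_{j=1..k-1} phi_{k-1,j} rho(j)],
  phi_{k,j} = phi_{k-1,j} - phi_{kk} phi_{k-1,k-j},  j = 1..k-1.
Step k = 1:
  phi_11 = rho(1) = -0.4706.
Step k = 2:
  phi_22 = [rho(2) - phi_11 rho(1)] / [1 - phi_11 rho(1)] = [0.6162 - (-0.4706)(-0.4706)] / [1 - (-0.4706)(-0.4706)]
         = 0.39473564 / 0.77853564 = 0.507.
Therefore phi_{22} = 0.5070.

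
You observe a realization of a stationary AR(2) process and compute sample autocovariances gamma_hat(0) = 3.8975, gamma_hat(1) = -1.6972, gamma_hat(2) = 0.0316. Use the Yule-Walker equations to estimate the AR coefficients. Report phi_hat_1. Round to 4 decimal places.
\hat\phi_{1} = -0.5330

The Yule-Walker equations for an AR(p) process read, in matrix form,
  Gamma_p phi = r_p,   with   (Gamma_p)_{ij} = gamma(|i - j|),
                       (r_p)_i = gamma(i),   i,j = 1..p.
Substitute the sample gammas (Toeplitz matrix and right-hand side of size 2):
  Gamma_p = [[3.8975, -1.6972], [-1.6972, 3.8975]]
  r_p     = [-1.6972, 0.0316]
Written out:
  3.8975 phi_1 - 1.6972 phi_2 = -1.6972
  -1.6972 phi_1 + 3.8975 phi_2 = 0.0316
Solve by Cramer's rule:
  det = gamma(0)^2 - gamma(1)^2 = (3.8975)^2 - (-1.6972)^2 = 15.19050625 - 2.88048784 = 12.31001841
  phi_hat_1 = [gamma(1) gamma(0) - gamma(1) gamma(2)] / det = [(-1.6972)(3.8975) - (-1.6972)(0.0316)] / 12.31001841 = -6.56120548 / 12.31001841 = -0.533
  phi_hat_2 = [gamma(0) gamma(2) - gamma(1)^2] / det = [(3.8975)(0.0316) - (-1.6972)^2] / 12.31001841 = -2.75732684 / 12.31001841 = -0.224
So phi_hat = [-0.5330, -0.2240].
Therefore phi_hat_1 = -0.5330.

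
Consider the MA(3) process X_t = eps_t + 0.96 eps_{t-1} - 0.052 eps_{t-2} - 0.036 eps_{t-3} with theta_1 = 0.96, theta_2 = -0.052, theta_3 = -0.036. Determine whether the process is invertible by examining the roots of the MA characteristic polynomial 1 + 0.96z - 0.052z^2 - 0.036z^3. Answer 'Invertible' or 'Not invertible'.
\text{Invertible}

The MA(q) characteristic polynomial is P(z) = 1 + 0.96z - 0.052z^2 - 0.036z^3.
Invertibility requires all roots to lie outside the unit circle, i.e. |z| > 1 for every root.
Degree 3: look for a simple real root z0 first, then factor out (1 - z/z0) and solve the remaining quadratic.
Testing z0 = 5: P(5) = 1 + (0.96)(5) + (-0.052)(5)^2 + (-0.036)(5)^3
  = 1 + (4.8) + (-1.3) + (-4.5) = 0.  So z_0 = 5 is a root, |z_0| = 5.
Divide out the factor (1 - 0.2 z) = (1 - z/z0) (since 1/z0 = 0.2):
  P(z) = (1 - 0.2 z)(1 + (1.16) z + (0.18) z^2)
  [check: z-coef 1.16 - (0.2) = 0.96; z^2-coef 0.18 - (0.2)(1.16) = -0.052; z^3-coef -(0.2)(0.18) = -0.036.]
Remaining roots from the quadratic factor 1 + (1.16) z + (0.18) z^2:
  Set 1 + (1.16) z + (0.18) z^2 = 0, i.e. a z^2 + b z + c = 0 with a = 0.18, b = 1.16, c = 1.
  Discriminant D = b^2 - 4ac = (1.16)^2 - 4*(0.18)*1 = 1.3456 - (0.72) = 0.6256.
  D >= 0, so the roots are real: z = (-b +/- sqrt(D)) / (2a) = (-1.16 +/- 0.790949) / (0.36).
    z_1 = (-1.16 + 0.790949) / (0.36) = -1.0251,   |z_1| = 1.0251.
    z_2 = (-1.16 - 0.790949) / (0.36) = -5.4193,   |z_2| = 5.4193.
Moduli of all roots: 5.0000, 1.0251, 5.4193.
All moduli strictly greater than 1? Yes.
Verdict: Invertible.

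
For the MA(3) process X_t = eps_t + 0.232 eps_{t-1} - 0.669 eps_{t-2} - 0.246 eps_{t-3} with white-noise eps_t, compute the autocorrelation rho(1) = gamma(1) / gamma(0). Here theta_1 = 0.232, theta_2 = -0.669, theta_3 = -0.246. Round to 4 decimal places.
\rho(1) = 0.1545

For an MA(q) process with theta_0 = 1, the autocovariance is
  gamma(k) = sigma^2 * sum_{i=0..q-k} theta_i * theta_{i+k},
and rho(k) = gamma(k) / gamma(0). Sigma^2 cancels.
  numerator   = (1)*(0.232) + (0.232)*(-0.669) + (-0.669)*(-0.246) = 0.241366.
  denominator = (1)^2 + (0.232)^2 + (-0.669)^2 + (-0.246)^2 = 1.561901.
  rho(1) = 0.241366 / 1.561901 = 0.1545.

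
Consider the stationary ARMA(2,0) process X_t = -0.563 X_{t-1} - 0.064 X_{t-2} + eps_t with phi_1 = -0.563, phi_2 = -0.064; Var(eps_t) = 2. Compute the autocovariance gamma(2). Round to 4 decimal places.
\gamma(2) = 0.6524

Multiply the model equation by X_{t-k} and take expectations. With theta_0 = psi_0 = 1 and psi_j the MA(infinity) weights, this gives
  gamma(k) - sum_i phi_i gamma(k-i) = c_k,
  c_k = sigma^2 * sum_{j=k..q} theta_j psi_{j-k}   (c_k = 0 for k > q),
using gamma(-m) = gamma(m).
Pure AR (q = 0): c_0 = sigma^2 = 2, c_k = 0 for k >= 1.
Equations for k = 0, 1, 2 (AR order 2, c_2 = 0):
  (E0) gamma(0) = phi_1 gamma(1) + phi_2 gamma(2) + c_0
  (E1) gamma(1) = phi_1 gamma(0) + phi_2 gamma(1) + c_1
  (E2) gamma(2) = phi_1 gamma(1) + phi_2 gamma(0)
From (E1): gamma(1) = A gamma(0) + B with
  A = phi_1 / (1 - phi_2) = -0.563 / 1.064 = -0.529135,   B = c_1 / (1 - phi_2) = 0 / 1.064 = 0.
Insert (E2) into (E0): gamma(0) (1 - phi_2^2) = phi_1 (1 + phi_2) gamma(1) + c_0.
  phi_1 (1 + phi_2) = (-0.563)(0.936) = -0.526968,   1 - phi_2^2 = 0.995904.
Replace gamma(1) by A gamma(0) + B and collect gamma(0):
  gamma(0) [0.995904 - (-0.526968)(-0.529135)] = c_0 = 2
  gamma(0) * 0.717067 = 2
  gamma(0) = 2 / 0.717067 = 2.789141.
  gamma(1) = A gamma(0) = (-0.529135)(2.789141) = -1.475833.
  gamma(2) = phi_1 gamma(1) + phi_2 gamma(0) = (-0.563)(-1.475833) + (-0.064)(2.789141) = 0.652389.
Therefore gamma(2) = 0.6524 (to 4 decimal places).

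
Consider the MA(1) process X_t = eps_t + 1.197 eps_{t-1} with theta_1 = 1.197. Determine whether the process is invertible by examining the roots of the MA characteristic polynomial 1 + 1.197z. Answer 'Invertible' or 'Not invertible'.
\text{Not invertible}

The MA(q) characteristic polynomial is P(z) = 1 + 1.197z.
Invertibility requires all roots to lie outside the unit circle, i.e. |z| > 1 for every root.
This is linear in z: 1 + (1.197) z = 0  =>  z = -1/(1.197) = -0.835422,  |z| = 0.835422.
Moduli of all roots: 0.8354.
All moduli strictly greater than 1? No.
Verdict: Not invertible.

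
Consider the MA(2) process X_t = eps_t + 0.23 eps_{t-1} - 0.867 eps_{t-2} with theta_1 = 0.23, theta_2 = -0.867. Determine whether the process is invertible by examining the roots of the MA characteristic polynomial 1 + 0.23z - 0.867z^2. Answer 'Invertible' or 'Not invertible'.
\text{Not invertible}

The MA(q) characteristic polynomial is P(z) = 1 + 0.23z - 0.867z^2.
Invertibility requires all roots to lie outside the unit circle, i.e. |z| > 1 for every root.
Set 1 + (0.23) z + (-0.867) z^2 = 0, i.e. a z^2 + b z + c = 0 with a = -0.867, b = 0.23, c = 1.
Discriminant D = b^2 - 4ac = (0.23)^2 - 4*(-0.867)*1 = 0.0529 - (-3.468) = 3.5209.
D >= 0, so the roots are real: z = (-b +/- sqrt(D)) / (2a) = (-0.23 +/- 1.876406) / (-1.734).
  z_1 = (-0.23 + 1.876406) / (-1.734) = -0.9495,   |z_1| = 0.9495.
  z_2 = (-0.23 - 1.876406) / (-1.734) = 1.2148,   |z_2| = 1.2148.
Moduli of all roots: 0.9495, 1.2148.
All moduli strictly greater than 1? No.
Verdict: Not invertible.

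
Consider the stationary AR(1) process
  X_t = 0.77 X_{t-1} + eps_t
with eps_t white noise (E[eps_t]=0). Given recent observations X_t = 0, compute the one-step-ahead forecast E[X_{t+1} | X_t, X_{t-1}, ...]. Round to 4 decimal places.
E[X_{t+1} \mid \mathcal F_t] = 0.0000

For an AR(p) model X_t = c + sum_i phi_i X_{t-i} + eps_t, the
one-step-ahead conditional mean is
  E[X_{t+1} | X_t, ...] = c + sum_i phi_i X_{t+1-i}.
Substitute known values:
  E[X_{t+1} | ...] = (0.77) * (0)
                   = 0.0000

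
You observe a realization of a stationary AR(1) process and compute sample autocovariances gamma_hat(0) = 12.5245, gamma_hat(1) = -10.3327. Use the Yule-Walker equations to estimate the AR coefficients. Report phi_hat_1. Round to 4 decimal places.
\hat\phi_{1} = -0.8250

The Yule-Walker equations for an AR(p) process read, in matrix form,
  Gamma_p phi = r_p,   with   (Gamma_p)_{ij} = gamma(|i - j|),
                       (r_p)_i = gamma(i),   i,j = 1..p.
Substitute the sample gammas (Toeplitz matrix and right-hand side of size 1):
  Gamma_p = [[12.5245]]
  r_p     = [-10.3327]
With p = 1 this is the single equation gamma(0) phi_1 = gamma(1):
  phi_hat_1 = gamma(1) / gamma(0) = -10.3327 / 12.5245 = -0.8250.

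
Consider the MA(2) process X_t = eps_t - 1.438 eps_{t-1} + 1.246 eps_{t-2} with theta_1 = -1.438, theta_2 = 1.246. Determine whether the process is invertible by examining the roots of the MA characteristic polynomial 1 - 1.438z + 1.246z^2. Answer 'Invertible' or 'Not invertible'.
\text{Not invertible}

The MA(q) characteristic polynomial is P(z) = 1 - 1.438z + 1.246z^2.
Invertibility requires all roots to lie outside the unit circle, i.e. |z| > 1 for every root.
Set 1 + (-1.438) z + (1.246) z^2 = 0, i.e. a z^2 + b z + c = 0 with a = 1.246, b = -1.438, c = 1.
Discriminant D = b^2 - 4ac = (-1.438)^2 - 4*(1.246)*1 = 2.067844 - (4.984) = -2.916156.
D < 0, so the roots are the complex-conjugate pair z = (-b +/- i sqrt(-D)) / (2a) = 0.577 +/- 0.6853i.
For a conjugate pair |z|^2 = z * conj(z) = (product of roots) = c/a = 1/(1.246) = 0.802568, so |z| = sqrt(0.802568) = 0.8959 for both roots.
Moduli of all roots: 0.8959, 0.8959.
All moduli strictly greater than 1? No.
Verdict: Not invertible.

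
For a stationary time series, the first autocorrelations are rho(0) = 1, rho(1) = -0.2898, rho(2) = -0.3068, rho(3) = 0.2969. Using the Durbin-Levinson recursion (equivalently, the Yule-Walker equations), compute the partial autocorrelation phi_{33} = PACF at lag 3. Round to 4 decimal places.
\phi_{33} = 0.0620

The PACF at lag k is phi_{kk}, the last component of the solution
to the Yule-Walker system G_k phi = r_k where
  (G_k)_{ij} = rho(|i - j|), (r_k)_i = rho(i), i,j = 1..k.
Equivalently, Durbin-Levinson gives phi_{kk} iteratively:
  phi_{11} = rho(1)
  phi_{kk} = [rho(k) - sum_{j=1..k-1} phi_{k-1,j} rho(k-j)]
            / [1 - sum_{j=1..k-1} phi_{k-1,j} rho(j)],
  phi_{k,j} = phi_{k-1,j} - phi_{kk} phi_{k-1,k-j},  j = 1..k-1.
Step k = 1:
  phi_11 = rho(1) = -0.2898.
Step k = 2:
  phi_22 = [rho(2) - phi_11 rho(1)] / [1 - phi_11 rho(1)] = [-0.3068 - (-0.2898)(-0.2898)] / [1 - (-0.2898)(-0.2898)]
         = -0.39078404 / 0.91601596 = -0.426613.
  Update: phi_21 = phi_11 - phi_22 phi_11 = -0.2898 - (-0.426613)(-0.2898) = -0.413432.
Step k = 3:
  phi_33 = [rho(3) - phi_21 rho(2) - phi_22 rho(1)] / [1 - phi_21 rho(1) - phi_22 rho(2)]
    numerator   = 0.2969 - (-0.413432)(-0.3068) - (-0.426613)(-0.2898) = 0.04642659
    denominator = 1 - (-0.413432)(-0.2898) - (-0.426613)(-0.3068) = 0.74930253
  phi_33 = 0.04642659 / 0.74930253 = 0.062.
Therefore phi_{33} = 0.0620.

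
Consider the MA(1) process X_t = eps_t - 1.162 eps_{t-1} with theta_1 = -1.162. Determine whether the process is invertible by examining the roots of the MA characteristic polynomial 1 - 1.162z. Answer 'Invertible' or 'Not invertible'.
\text{Not invertible}

The MA(q) characteristic polynomial is P(z) = 1 - 1.162z.
Invertibility requires all roots to lie outside the unit circle, i.e. |z| > 1 for every root.
This is linear in z: 1 + (-1.162) z = 0  =>  z = -1/(-1.162) = 0.860585,  |z| = 0.860585.
Moduli of all roots: 0.8606.
All moduli strictly greater than 1? No.
Verdict: Not invertible.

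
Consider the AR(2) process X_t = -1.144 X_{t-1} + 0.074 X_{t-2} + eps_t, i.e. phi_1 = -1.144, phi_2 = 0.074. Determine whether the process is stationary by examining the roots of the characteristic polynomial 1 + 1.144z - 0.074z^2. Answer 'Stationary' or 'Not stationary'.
\text{Not stationary}

The AR(p) characteristic polynomial is P(z) = 1 + 1.144z - 0.074z^2.
Stationarity requires all roots to lie outside the unit circle, i.e. |z| > 1 for every root.
Set 1 + (1.144) z + (-0.074) z^2 = 0, i.e. a z^2 + b z + c = 0 with a = -0.074, b = 1.144, c = 1.
Discriminant D = b^2 - 4ac = (1.144)^2 - 4*(-0.074)*1 = 1.308736 - (-0.296) = 1.604736.
D >= 0, so the roots are real: z = (-b +/- sqrt(D)) / (2a) = (-1.144 +/- 1.266782) / (-0.148).
  z_1 = (-1.144 + 1.266782) / (-0.148) = -0.8296,   |z_1| = 0.8296.
  z_2 = (-1.144 - 1.266782) / (-0.148) = 16.2891,   |z_2| = 16.2891.
Moduli of all roots: 0.8296, 16.2891.
All moduli strictly greater than 1? No.
Verdict: Not stationary.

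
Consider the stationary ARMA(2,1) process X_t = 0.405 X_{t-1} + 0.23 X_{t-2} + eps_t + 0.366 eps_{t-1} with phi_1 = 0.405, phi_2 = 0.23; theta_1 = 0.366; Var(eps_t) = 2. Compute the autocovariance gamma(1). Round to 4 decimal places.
\gamma(1) = 3.2830

Multiply the model equation by X_{t-k} and take expectations. With theta_0 = psi_0 = 1 and psi_j the MA(infinity) weights, this gives
  gamma(k) - sum_i phi_i gamma(k-i) = c_k,
  c_k = sigma^2 * sum_{j=k..q} theta_j psi_{j-k}   (c_k = 0 for k > q),
using gamma(-m) = gamma(m).
psi-weights needed (psi_j = theta_j + sum_i phi_i psi_{j-i}):
  psi_1 = theta_1 + phi_1 = 0.366 + (0.405) = 0.771
Right-hand sides:
  c_0 = sigma^2 (1 + theta_1 psi_1) = 2 * (1 + (0.366)(0.771)) = 2 * 1.282186 = 2.564372
  c_1 = sigma^2 theta_1 = 2 * (0.366) = 0.732
  c_2 = 0
Equations for k = 0, 1, 2 (AR order 2, c_2 = 0):
  (E0) gamma(0) = phi_1 gamma(1) + phi_2 gamma(2) + c_0
  (E1) gamma(1) = phi_1 gamma(0) + phi_2 gamma(1) + c_1
  (E2) gamma(2) = phi_1 gamma(1) + phi_2 gamma(0)
From (E1): gamma(1) = A gamma(0) + B with
  A = phi_1 / (1 - phi_2) = 0.405 / 0.77 = 0.525974,   B = c_1 / (1 - phi_2) = 0.732 / 0.77 = 0.950649.
Insert (E2) into (E0): gamma(0) (1 - phi_2^2) = phi_1 (1 + phi_2) gamma(1) + c_0.
  phi_1 (1 + phi_2) = (0.405)(1.23) = 0.49815,   1 - phi_2^2 = 0.9471.
Replace gamma(1) by A gamma(0) + B and collect gamma(0):
  gamma(0) [0.9471 - (0.49815)(0.525974)] = (0.49815)(0.950649) + 2.564372
  gamma(0) * 0.685086 = 3.037938
  gamma(0) = 3.037938 / 0.685086 = 4.434389.
  gamma(1) = A gamma(0) + B = (0.525974)(4.434389) + (0.950649) = 3.283023.
Therefore gamma(1) = 3.2830 (to 4 decimal places).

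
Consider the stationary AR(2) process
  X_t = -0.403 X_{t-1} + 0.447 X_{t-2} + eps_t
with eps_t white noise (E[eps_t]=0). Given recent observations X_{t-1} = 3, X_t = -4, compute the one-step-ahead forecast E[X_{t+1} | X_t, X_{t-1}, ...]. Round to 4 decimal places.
E[X_{t+1} \mid \mathcal F_t] = 2.9530

For an AR(p) model X_t = c + sum_i phi_i X_{t-i} + eps_t, the
one-step-ahead conditional mean is
  E[X_{t+1} | X_t, ...] = c + sum_i phi_i X_{t+1-i}.
Substitute known values:
  E[X_{t+1} | ...] = (-0.403) * (-4) + (0.447) * (3)
                   = 2.9530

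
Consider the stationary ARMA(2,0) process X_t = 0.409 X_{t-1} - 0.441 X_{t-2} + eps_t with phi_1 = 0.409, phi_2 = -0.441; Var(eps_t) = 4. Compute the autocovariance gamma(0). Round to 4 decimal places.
\gamma(0) = 5.4008

Multiply the model equation by X_{t-k} and take expectations. With theta_0 = psi_0 = 1 and psi_j the MA(infinity) weights, this gives
  gamma(k) - sum_i phi_i gamma(k-i) = c_k,
  c_k = sigma^2 * sum_{j=k..q} theta_j psi_{j-k}   (c_k = 0 for k > q),
using gamma(-m) = gamma(m).
Pure AR (q = 0): c_0 = sigma^2 = 4, c_k = 0 for k >= 1.
Equations for k = 0, 1, 2 (AR order 2, c_2 = 0):
  (E0) gamma(0) = phi_1 gamma(1) + phi_2 gamma(2) + c_0
  (E1) gamma(1) = phi_1 gamma(0) + phi_2 gamma(1) + c_1
  (E2) gamma(2) = phi_1 gamma(1) + phi_2 gamma(0)
From (E1): gamma(1) = A gamma(0) + B with
  A = phi_1 / (1 - phi_2) = 0.409 / 1.441 = 0.283831,   B = c_1 / (1 - phi_2) = 0 / 1.441 = 0.
Insert (E2) into (E0): gamma(0) (1 - phi_2^2) = phi_1 (1 + phi_2) gamma(1) + c_0.
  phi_1 (1 + phi_2) = (0.409)(0.559) = 0.228631,   1 - phi_2^2 = 0.805519.
Replace gamma(1) by A gamma(0) + B and collect gamma(0):
  gamma(0) [0.805519 - (0.228631)(0.283831)] = c_0 = 4
  gamma(0) * 0.740627 = 4
  gamma(0) = 4 / 0.740627 = 5.400833.
Therefore gamma(0) = 5.4008 (to 4 decimal places).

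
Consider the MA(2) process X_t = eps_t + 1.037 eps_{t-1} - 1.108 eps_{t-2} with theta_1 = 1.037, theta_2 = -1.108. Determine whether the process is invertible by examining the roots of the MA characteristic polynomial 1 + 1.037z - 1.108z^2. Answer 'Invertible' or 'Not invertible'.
\text{Not invertible}

The MA(q) characteristic polynomial is P(z) = 1 + 1.037z - 1.108z^2.
Invertibility requires all roots to lie outside the unit circle, i.e. |z| > 1 for every root.
Set 1 + (1.037) z + (-1.108) z^2 = 0, i.e. a z^2 + b z + c = 0 with a = -1.108, b = 1.037, c = 1.
Discriminant D = b^2 - 4ac = (1.037)^2 - 4*(-1.108)*1 = 1.075369 - (-4.432) = 5.507369.
D >= 0, so the roots are real: z = (-b +/- sqrt(D)) / (2a) = (-1.037 +/- 2.346778) / (-2.216).
  z_1 = (-1.037 + 2.346778) / (-2.216) = -0.5911,   |z_1| = 0.5911.
  z_2 = (-1.037 - 2.346778) / (-2.216) = 1.527,   |z_2| = 1.527.
Moduli of all roots: 0.5911, 1.5270.
All moduli strictly greater than 1? No.
Verdict: Not invertible.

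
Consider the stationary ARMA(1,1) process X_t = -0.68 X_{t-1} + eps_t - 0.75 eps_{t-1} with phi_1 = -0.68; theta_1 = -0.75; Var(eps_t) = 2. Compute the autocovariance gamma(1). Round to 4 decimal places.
\gamma(1) = -8.0331

Multiply the model equation by X_{t-k} and take expectations. With theta_0 = psi_0 = 1 and psi_j the MA(infinity) weights, this gives
  gamma(k) - sum_i phi_i gamma(k-i) = c_k,
  c_k = sigma^2 * sum_{j=k..q} theta_j psi_{j-k}   (c_k = 0 for k > q),
using gamma(-m) = gamma(m).
psi-weights needed (psi_j = theta_j + sum_i phi_i psi_{j-i}):
  psi_1 = theta_1 + phi_1 = -0.75 + (-0.68) = -1.43
Right-hand sides:
  c_0 = sigma^2 (1 + theta_1 psi_1) = 2 * (1 + (-0.75)(-1.43)) = 2 * 2.0725 = 4.145
  c_1 = sigma^2 theta_1 = 2 * (-0.75) = -1.5
  c_2 = 0
Equations for k = 0 and k = 1 (AR order 1):
  gamma(0) = phi_1 gamma(1) + c_0
  gamma(1) = phi_1 gamma(0) + c_1
Substituting the second into the first: gamma(0) (1 - phi_1^2) = c_0 + phi_1 c_1, so
  gamma(0) = (c_0 + phi_1 c_1) / (1 - phi_1^2) = (4.145 + (-0.68)(-1.5)) / (1 - (-0.68)^2) = 5.165 / 0.5376 = 9.607515.
  gamma(1) = phi_1 gamma(0) + c_1 = (-0.68)(9.607515) + (-1.5) = -8.03311.
Therefore gamma(1) = -8.0331 (to 4 decimal places).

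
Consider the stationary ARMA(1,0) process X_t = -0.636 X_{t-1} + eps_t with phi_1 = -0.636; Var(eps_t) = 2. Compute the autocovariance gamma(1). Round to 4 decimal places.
\gamma(1) = -2.1360

Multiply the model equation by X_{t-k} and take expectations. With theta_0 = psi_0 = 1 and psi_j the MA(infinity) weights, this gives
  gamma(k) - sum_i phi_i gamma(k-i) = c_k,
  c_k = sigma^2 * sum_{j=k..q} theta_j psi_{j-k}   (c_k = 0 for k > q),
using gamma(-m) = gamma(m).
Pure AR (q = 0): c_0 = sigma^2 = 2, c_k = 0 for k >= 1.
Equations for k = 0 and k = 1 (AR order 1):
  gamma(0) = phi_1 gamma(1) + c_0
  gamma(1) = phi_1 gamma(0) + c_1
Substituting the second into the first: gamma(0) (1 - phi_1^2) = c_0 + phi_1 c_1, so
  gamma(0) = c_0 / (1 - phi_1^2) = 2 / (1 - (-0.636)^2) = 2 / 0.595504 = 3.3585.
  gamma(1) = phi_1 gamma(0) = (-0.636)(3.3585) = -2.136006.
Therefore gamma(1) = -2.1360 (to 4 decimal places).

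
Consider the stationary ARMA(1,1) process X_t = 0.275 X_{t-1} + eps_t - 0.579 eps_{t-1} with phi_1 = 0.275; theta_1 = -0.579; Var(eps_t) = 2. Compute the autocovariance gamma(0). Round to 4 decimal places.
\gamma(0) = 2.2000

Multiply the model equation by X_{t-k} and take expectations. With theta_0 = psi_0 = 1 and psi_j the MA(infinity) weights, this gives
  gamma(k) - sum_i phi_i gamma(k-i) = c_k,
  c_k = sigma^2 * sum_{j=k..q} theta_j psi_{j-k}   (c_k = 0 for k > q),
using gamma(-m) = gamma(m).
psi-weights needed (psi_j = theta_j + sum_i phi_i psi_{j-i}):
  psi_1 = theta_1 + phi_1 = -0.579 + (0.275) = -0.304
Right-hand sides:
  c_0 = sigma^2 (1 + theta_1 psi_1) = 2 * (1 + (-0.579)(-0.304)) = 2 * 1.176016 = 2.352032
  c_1 = sigma^2 theta_1 = 2 * (-0.579) = -1.158
  c_2 = 0
Equations for k = 0 and k = 1 (AR order 1):
  gamma(0) = phi_1 gamma(1) + c_0
  gamma(1) = phi_1 gamma(0) + c_1
Substituting the second into the first: gamma(0) (1 - phi_1^2) = c_0 + phi_1 c_1, so
  gamma(0) = (c_0 + phi_1 c_1) / (1 - phi_1^2) = (2.352032 + (0.275)(-1.158)) / (1 - (0.275)^2) = 2.033582 / 0.924375 = 2.199953.
Therefore gamma(0) = 2.2000 (to 4 decimal places).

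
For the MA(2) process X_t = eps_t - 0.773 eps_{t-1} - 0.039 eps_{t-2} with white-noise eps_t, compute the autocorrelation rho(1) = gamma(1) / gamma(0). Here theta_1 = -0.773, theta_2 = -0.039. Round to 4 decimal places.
\rho(1) = -0.4646

For an MA(q) process with theta_0 = 1, the autocovariance is
  gamma(k) = sigma^2 * sum_{i=0..q-k} theta_i * theta_{i+k},
and rho(k) = gamma(k) / gamma(0). Sigma^2 cancels.
  numerator   = (1)*(-0.773) + (-0.773)*(-0.039) = -0.742853.
  denominator = (1)^2 + (-0.773)^2 + (-0.039)^2 = 1.59905.
  rho(1) = -0.742853 / 1.59905 = -0.4646.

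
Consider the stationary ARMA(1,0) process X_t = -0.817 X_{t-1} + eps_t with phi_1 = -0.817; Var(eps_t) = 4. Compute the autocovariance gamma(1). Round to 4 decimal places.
\gamma(1) = -9.8282

Multiply the model equation by X_{t-k} and take expectations. With theta_0 = psi_0 = 1 and psi_j the MA(infinity) weights, this gives
  gamma(k) - sum_i phi_i gamma(k-i) = c_k,
  c_k = sigma^2 * sum_{j=k..q} theta_j psi_{j-k}   (c_k = 0 for k > q),
using gamma(-m) = gamma(m).
Pure AR (q = 0): c_0 = sigma^2 = 4, c_k = 0 for k >= 1.
Equations for k = 0 and k = 1 (AR order 1):
  gamma(0) = phi_1 gamma(1) + c_0
  gamma(1) = phi_1 gamma(0) + c_1
Substituting the second into the first: gamma(0) (1 - phi_1^2) = c_0 + phi_1 c_1, so
  gamma(0) = c_0 / (1 - phi_1^2) = 4 / (1 - (-0.817)^2) = 4 / 0.332511 = 12.029677.
  gamma(1) = phi_1 gamma(0) = (-0.817)(12.029677) = -9.828246.
Therefore gamma(1) = -9.8282 (to 4 decimal places).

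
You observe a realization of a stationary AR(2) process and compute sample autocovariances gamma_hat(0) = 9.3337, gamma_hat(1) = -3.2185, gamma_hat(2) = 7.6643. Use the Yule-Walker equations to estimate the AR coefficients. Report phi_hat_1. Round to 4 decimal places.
\hat\phi_{1} = -0.0700

The Yule-Walker equations for an AR(p) process read, in matrix form,
  Gamma_p phi = r_p,   with   (Gamma_p)_{ij} = gamma(|i - j|),
                       (r_p)_i = gamma(i),   i,j = 1..p.
Substitute the sample gammas (Toeplitz matrix and right-hand side of size 2):
  Gamma_p = [[9.3337, -3.2185], [-3.2185, 9.3337]]
  r_p     = [-3.2185, 7.6643]
Written out:
  9.3337 phi_1 - 3.2185 phi_2 = -3.2185
  -3.2185 phi_1 + 9.3337 phi_2 = 7.6643
Solve by Cramer's rule:
  det = gamma(0)^2 - gamma(1)^2 = (9.3337)^2 - (-3.2185)^2 = 87.11795569 - 10.35874225 = 76.75921344
  phi_hat_1 = [gamma(1) gamma(0) - gamma(1) gamma(2)] / det = [(-3.2185)(9.3337) - (-3.2185)(7.6643)] / 76.75921344 = -5.3729639 / 76.75921344 = -0.07
  phi_hat_2 = [gamma(0) gamma(2) - gamma(1)^2] / det = [(9.3337)(7.6643) - (-3.2185)^2] / 76.75921344 = 61.17753466 / 76.75921344 = 0.797
So phi_hat = [-0.0700, 0.7970].
Therefore phi_hat_1 = -0.0700.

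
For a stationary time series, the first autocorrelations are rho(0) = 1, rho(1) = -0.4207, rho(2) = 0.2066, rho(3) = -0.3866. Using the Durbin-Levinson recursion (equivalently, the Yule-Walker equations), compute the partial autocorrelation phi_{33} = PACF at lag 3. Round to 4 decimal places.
\phi_{33} = -0.3500

The PACF at lag k is phi_{kk}, the last component of the solution
to the Yule-Walker system G_k phi = r_k where
  (G_k)_{ij} = rho(|i - j|), (r_k)_i = rho(i), i,j = 1..k.
Equivalently, Durbin-Levinson gives phi_{kk} iteratively:
  phi_{11} = rho(1)
  phi_{kk} = [rho(k) - sum_{j=1..k-1} phi_{k-1,j} rho(k-j)]
            / [1 - sum_{j=1..k-1} phi_{k-1,j} rho(j)],
  phi_{k,j} = phi_{k-1,j} - phi_{kk} phi_{k-1,k-j},  j = 1..k-1.
Step k = 1:
  phi_11 = rho(1) = -0.4207.
Step k = 2:
  phi_22 = [rho(2) - phi_11 rho(1)] / [1 - phi_11 rho(1)] = [0.2066 - (-0.4207)(-0.4207)] / [1 - (-0.4207)(-0.4207)]
         = 0.02961151 / 0.82301151 = 0.035979.
  Update: phi_21 = phi_11 - phi_22 phi_11 = -0.4207 - (0.035979)(-0.4207) = -0.405563.
Step k = 3:
  phi_33 = [rho(3) - phi_21 rho(2) - phi_22 rho(1)] / [1 - phi_21 rho(1) - phi_22 rho(2)]
    numerator   = -0.3866 - (-0.405563)(0.2066) - (0.035979)(-0.4207) = -0.28767403
    denominator = 1 - (-0.405563)(-0.4207) - (0.035979)(0.2066) = 0.8219461
  phi_33 = -0.28767403 / 0.8219461 = -0.35.
Therefore phi_{33} = -0.3500.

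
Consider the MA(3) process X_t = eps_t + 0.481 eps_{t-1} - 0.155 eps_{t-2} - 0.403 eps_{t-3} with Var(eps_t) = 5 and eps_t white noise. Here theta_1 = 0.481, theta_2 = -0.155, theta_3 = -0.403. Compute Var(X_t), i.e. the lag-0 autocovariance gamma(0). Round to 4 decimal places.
\gamma(0) = 7.0890

For an MA(q) process X_t = eps_t + sum_i theta_i eps_{t-i} with
Var(eps_t) = sigma^2, the variance is
  gamma(0) = sigma^2 * (1 + sum_i theta_i^2).
  sum_i theta_i^2 = (0.481)^2 + (-0.155)^2 + (-0.403)^2 = 0.231361 + 0.024025 + 0.162409 = 0.417795.
  gamma(0) = 5 * (1 + 0.417795) = 5 * 1.417795 = 7.088975, which rounds to 7.0890.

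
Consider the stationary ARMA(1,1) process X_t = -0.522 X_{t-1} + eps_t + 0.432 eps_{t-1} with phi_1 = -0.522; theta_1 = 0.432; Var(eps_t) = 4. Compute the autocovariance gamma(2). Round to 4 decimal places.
\gamma(2) = 0.2001

Multiply the model equation by X_{t-k} and take expectations. With theta_0 = psi_0 = 1 and psi_j the MA(infinity) weights, this gives
  gamma(k) - sum_i phi_i gamma(k-i) = c_k,
  c_k = sigma^2 * sum_{j=k..q} theta_j psi_{j-k}   (c_k = 0 for k > q),
using gamma(-m) = gamma(m).
psi-weights needed (psi_j = theta_j + sum_i phi_i psi_{j-i}):
  psi_1 = theta_1 + phi_1 = 0.432 + (-0.522) = -0.09
Right-hand sides:
  c_0 = sigma^2 (1 + theta_1 psi_1) = 4 * (1 + (0.432)(-0.09)) = 4 * 0.96112 = 3.84448
  c_1 = sigma^2 theta_1 = 4 * (0.432) = 1.728
  c_2 = 0
Equations for k = 0 and k = 1 (AR order 1):
  gamma(0) = phi_1 gamma(1) + c_0
  gamma(1) = phi_1 gamma(0) + c_1
Substituting the second into the first: gamma(0) (1 - phi_1^2) = c_0 + phi_1 c_1, so
  gamma(0) = (c_0 + phi_1 c_1) / (1 - phi_1^2) = (3.84448 + (-0.522)(1.728)) / (1 - (-0.522)^2) = 2.942464 / 0.727516 = 4.044535.
  gamma(1) = phi_1 gamma(0) + c_1 = (-0.522)(4.044535) + (1.728) = -0.383247.
For k = 2 (> q): gamma(2) = phi_1 gamma(1) = (-0.522)(-0.383247) = 0.200055.
Therefore gamma(2) = 0.2001 (to 4 decimal places).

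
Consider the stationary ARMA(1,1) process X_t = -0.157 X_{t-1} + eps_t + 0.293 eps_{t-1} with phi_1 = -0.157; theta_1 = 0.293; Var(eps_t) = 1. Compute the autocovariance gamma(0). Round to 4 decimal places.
\gamma(0) = 1.0190

Multiply the model equation by X_{t-k} and take expectations. With theta_0 = psi_0 = 1 and psi_j the MA(infinity) weights, this gives
  gamma(k) - sum_i phi_i gamma(k-i) = c_k,
  c_k = sigma^2 * sum_{j=k..q} theta_j psi_{j-k}   (c_k = 0 for k > q),
using gamma(-m) = gamma(m).
psi-weights needed (psi_j = theta_j + sum_i phi_i psi_{j-i}):
  psi_1 = theta_1 + phi_1 = 0.293 + (-0.157) = 0.136
Right-hand sides:
  c_0 = sigma^2 (1 + theta_1 psi_1) = 1 * (1 + (0.293)(0.136)) = 1 * 1.039848 = 1.039848
  c_1 = sigma^2 theta_1 = 1 * (0.293) = 0.293
  c_2 = 0
Equations for k = 0 and k = 1 (AR order 1):
  gamma(0) = phi_1 gamma(1) + c_0
  gamma(1) = phi_1 gamma(0) + c_1
Substituting the second into the first: gamma(0) (1 - phi_1^2) = c_0 + phi_1 c_1, so
  gamma(0) = (c_0 + phi_1 c_1) / (1 - phi_1^2) = (1.039848 + (-0.157)(0.293)) / (1 - (-0.157)^2) = 0.993847 / 0.975351 = 1.018963.
Therefore gamma(0) = 1.0190 (to 4 decimal places).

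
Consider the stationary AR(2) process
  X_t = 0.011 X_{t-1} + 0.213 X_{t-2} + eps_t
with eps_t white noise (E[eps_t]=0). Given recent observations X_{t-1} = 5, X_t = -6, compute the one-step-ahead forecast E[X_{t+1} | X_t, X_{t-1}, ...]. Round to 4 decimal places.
E[X_{t+1} \mid \mathcal F_t] = 0.9990

For an AR(p) model X_t = c + sum_i phi_i X_{t-i} + eps_t, the
one-step-ahead conditional mean is
  E[X_{t+1} | X_t, ...] = c + sum_i phi_i X_{t+1-i}.
Substitute known values:
  E[X_{t+1} | ...] = (0.011) * (-6) + (0.213) * (5)
                   = 0.9990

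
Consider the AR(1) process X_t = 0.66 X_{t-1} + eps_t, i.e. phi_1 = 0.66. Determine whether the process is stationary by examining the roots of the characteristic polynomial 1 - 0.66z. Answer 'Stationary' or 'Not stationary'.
\text{Stationary}

The AR(p) characteristic polynomial is P(z) = 1 - 0.66z.
Stationarity requires all roots to lie outside the unit circle, i.e. |z| > 1 for every root.
This is linear in z: 1 + (-0.66) z = 0  =>  z = -1/(-0.66) = 1.515152,  |z| = 1.515152.
Moduli of all roots: 1.5152.
All moduli strictly greater than 1? Yes.
Verdict: Stationary.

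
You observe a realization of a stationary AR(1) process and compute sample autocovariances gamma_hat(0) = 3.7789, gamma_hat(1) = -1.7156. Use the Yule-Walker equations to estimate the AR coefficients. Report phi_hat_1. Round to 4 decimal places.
\hat\phi_{1} = -0.4540

The Yule-Walker equations for an AR(p) process read, in matrix form,
  Gamma_p phi = r_p,   with   (Gamma_p)_{ij} = gamma(|i - j|),
                       (r_p)_i = gamma(i),   i,j = 1..p.
Substitute the sample gammas (Toeplitz matrix and right-hand side of size 1):
  Gamma_p = [[3.7789]]
  r_p     = [-1.7156]
With p = 1 this is the single equation gamma(0) phi_1 = gamma(1):
  phi_hat_1 = gamma(1) / gamma(0) = -1.7156 / 3.7789 = -0.4540.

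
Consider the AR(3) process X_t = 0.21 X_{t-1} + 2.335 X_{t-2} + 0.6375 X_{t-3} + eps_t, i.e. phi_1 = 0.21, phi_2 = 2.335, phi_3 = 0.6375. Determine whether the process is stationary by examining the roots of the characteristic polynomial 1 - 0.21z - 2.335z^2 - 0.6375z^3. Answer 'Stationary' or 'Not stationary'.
\text{Not stationary}

The AR(p) characteristic polynomial is P(z) = 1 - 0.21z - 2.335z^2 - 0.6375z^3.
Stationarity requires all roots to lie outside the unit circle, i.e. |z| > 1 for every root.
Degree 3: look for a simple real root z0 first, then factor out (1 - z/z0) and solve the remaining quadratic.
Testing z0 = -0.8: P(-0.8) = 1 + (-0.21)(-0.8) + (-2.335)(-0.8)^2 + (-0.6375)(-0.8)^3
  = 1 + (0.168) + (-1.4944) + (0.3264) = 0.  So z_0 = -0.8 is a root, |z_0| = 0.8.
Divide out the factor (1 + 1.25 z) = (1 - z/z0) (since 1/z0 = -1.25):
  P(z) = (1 + 1.25 z)(1 + (-1.46) z + (-0.51) z^2)
  [check: z-coef -1.46 - (-1.25) = -0.21; z^2-coef -0.51 - (-1.25)(-1.46) = -2.335; z^3-coef -(-1.25)(-0.51) = -0.6375.]
Remaining roots from the quadratic factor 1 + (-1.46) z + (-0.51) z^2:
  Set 1 + (-1.46) z + (-0.51) z^2 = 0, i.e. a z^2 + b z + c = 0 with a = -0.51, b = -1.46, c = 1.
  Discriminant D = b^2 - 4ac = (-1.46)^2 - 4*(-0.51)*1 = 2.1316 - (-2.04) = 4.1716.
  D >= 0, so the roots are real: z = (-b +/- sqrt(D)) / (2a) = (1.46 +/- 2.04245) / (-1.02).
    z_1 = (1.46 + 2.04245) / (-1.02) = -3.4338,   |z_1| = 3.4338.
    z_2 = (1.46 - 2.04245) / (-1.02) = 0.571,   |z_2| = 0.571.
Moduli of all roots: 0.8000, 3.4338, 0.5710.
All moduli strictly greater than 1? No.
Verdict: Not stationary.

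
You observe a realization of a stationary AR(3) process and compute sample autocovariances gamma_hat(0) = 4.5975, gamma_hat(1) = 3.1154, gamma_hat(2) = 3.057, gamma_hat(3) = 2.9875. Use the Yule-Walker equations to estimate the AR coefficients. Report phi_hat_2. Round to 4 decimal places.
\hat\phi_{2} = 0.2780

The Yule-Walker equations for an AR(p) process read, in matrix form,
  Gamma_p phi = r_p,   with   (Gamma_p)_{ij} = gamma(|i - j|),
                       (r_p)_i = gamma(i),   i,j = 1..p.
Substitute the sample gammas (Toeplitz matrix and right-hand side of size 3):
  Gamma_p = [[4.5975, 3.1154, 3.057], [3.1154, 4.5975, 3.1154], [3.057, 3.1154, 4.5975]]
  r_p     = [3.1154, 3.057, 2.9875]
Written out (R1..R3):
  (R1) 4.5975 phi_1 + 3.1154 phi_2 + 3.057 phi_3 = 3.1154
  (R2) 3.1154 phi_1 + 4.5975 phi_2 + 3.1154 phi_3 = 3.057
  (R3) 3.057 phi_1 + 3.1154 phi_2 + 4.5975 phi_3 = 2.9875
Gaussian elimination:
  R2 <- R2 - (3.1154/4.5975) R1 = R2 - (0.677629) R1:  2.486414 phi_2 + 1.043888 phi_3 = 0.945914
  R3 <- R3 - (3.057/4.5975) R1 = R3 - (0.664927) R1:  1.043888 phi_2 + 2.564819 phi_3 = 0.915988
  R3 <- R3 - (1.043888/2.486414) R2 = R3 - (0.419837) R2:  2.126557 phi_3 = 0.518858
Back-substitution:
  phi_hat_3 = 0.518858 / 2.126557 = 0.24399
  phi_hat_2 = (0.945914 - (1.043888)(0.24399)) / 2.486414 = 0.277997
  phi_hat_1 = (3.1154 - (3.1154)(0.277997) - (3.057)(0.24399)) / 4.5975 = 0.327015
So phi_hat = [0.3270, 0.2780, 0.2440].
Therefore phi_hat_2 = 0.2780.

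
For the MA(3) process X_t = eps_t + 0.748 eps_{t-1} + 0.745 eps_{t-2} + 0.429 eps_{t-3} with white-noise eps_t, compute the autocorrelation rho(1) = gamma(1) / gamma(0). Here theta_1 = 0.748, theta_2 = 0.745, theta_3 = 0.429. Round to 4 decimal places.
\rho(1) = 0.7069

For an MA(q) process with theta_0 = 1, the autocovariance is
  gamma(k) = sigma^2 * sum_{i=0..q-k} theta_i * theta_{i+k},
and rho(k) = gamma(k) / gamma(0). Sigma^2 cancels.
  numerator   = (1)*(0.748) + (0.748)*(0.745) + (0.745)*(0.429) = 1.624865.
  denominator = (1)^2 + (0.748)^2 + (0.745)^2 + (0.429)^2 = 2.29857.
  rho(1) = 1.624865 / 2.29857 = 0.7069.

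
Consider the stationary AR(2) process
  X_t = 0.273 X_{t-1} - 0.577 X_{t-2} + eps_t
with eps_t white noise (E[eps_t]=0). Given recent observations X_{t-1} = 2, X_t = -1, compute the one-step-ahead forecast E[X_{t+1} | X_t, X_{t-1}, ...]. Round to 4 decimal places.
E[X_{t+1} \mid \mathcal F_t] = -1.4270

For an AR(p) model X_t = c + sum_i phi_i X_{t-i} + eps_t, the
one-step-ahead conditional mean is
  E[X_{t+1} | X_t, ...] = c + sum_i phi_i X_{t+1-i}.
Substitute known values:
  E[X_{t+1} | ...] = (0.273) * (-1) + (-0.577) * (2)
                   = -1.4270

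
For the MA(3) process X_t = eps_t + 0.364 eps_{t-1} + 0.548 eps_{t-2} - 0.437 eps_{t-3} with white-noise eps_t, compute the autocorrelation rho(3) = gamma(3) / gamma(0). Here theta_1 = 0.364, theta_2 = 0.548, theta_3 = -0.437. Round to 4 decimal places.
\rho(3) = -0.2691

For an MA(q) process with theta_0 = 1, the autocovariance is
  gamma(k) = sigma^2 * sum_{i=0..q-k} theta_i * theta_{i+k},
and rho(k) = gamma(k) / gamma(0). Sigma^2 cancels.
  numerator   = (1)*(-0.437) = -0.437.
  denominator = (1)^2 + (0.364)^2 + (0.548)^2 + (-0.437)^2 = 1.623769.
  rho(3) = -0.437 / 1.623769 = -0.2691.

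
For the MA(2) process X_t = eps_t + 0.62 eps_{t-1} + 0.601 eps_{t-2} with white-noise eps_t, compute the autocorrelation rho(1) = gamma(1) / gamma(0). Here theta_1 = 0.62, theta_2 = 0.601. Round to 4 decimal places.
\rho(1) = 0.5686

For an MA(q) process with theta_0 = 1, the autocovariance is
  gamma(k) = sigma^2 * sum_{i=0..q-k} theta_i * theta_{i+k},
and rho(k) = gamma(k) / gamma(0). Sigma^2 cancels.
  numerator   = (1)*(0.62) + (0.62)*(0.601) = 0.99262.
  denominator = (1)^2 + (0.62)^2 + (0.601)^2 = 1.745601.
  rho(1) = 0.99262 / 1.745601 = 0.5686.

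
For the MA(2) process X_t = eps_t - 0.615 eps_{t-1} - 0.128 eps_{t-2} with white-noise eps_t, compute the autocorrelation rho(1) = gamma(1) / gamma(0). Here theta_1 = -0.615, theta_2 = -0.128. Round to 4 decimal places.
\rho(1) = -0.3845

For an MA(q) process with theta_0 = 1, the autocovariance is
  gamma(k) = sigma^2 * sum_{i=0..q-k} theta_i * theta_{i+k},
and rho(k) = gamma(k) / gamma(0). Sigma^2 cancels.
  numerator   = (1)*(-0.615) + (-0.615)*(-0.128) = -0.53628.
  denominator = (1)^2 + (-0.615)^2 + (-0.128)^2 = 1.394609.
  rho(1) = -0.53628 / 1.394609 = -0.3845.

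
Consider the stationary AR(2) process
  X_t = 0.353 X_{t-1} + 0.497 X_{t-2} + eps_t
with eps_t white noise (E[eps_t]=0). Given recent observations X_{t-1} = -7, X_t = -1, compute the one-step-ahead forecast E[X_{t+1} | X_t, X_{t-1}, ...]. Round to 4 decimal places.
E[X_{t+1} \mid \mathcal F_t] = -3.8320

For an AR(p) model X_t = c + sum_i phi_i X_{t-i} + eps_t, the
one-step-ahead conditional mean is
  E[X_{t+1} | X_t, ...] = c + sum_i phi_i X_{t+1-i}.
Substitute known values:
  E[X_{t+1} | ...] = (0.353) * (-1) + (0.497) * (-7)
                   = -3.8320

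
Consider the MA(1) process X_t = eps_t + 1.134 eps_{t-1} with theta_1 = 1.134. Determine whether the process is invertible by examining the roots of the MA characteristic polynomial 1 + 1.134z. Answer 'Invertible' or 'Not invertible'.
\text{Not invertible}

The MA(q) characteristic polynomial is P(z) = 1 + 1.134z.
Invertibility requires all roots to lie outside the unit circle, i.e. |z| > 1 for every root.
This is linear in z: 1 + (1.134) z = 0  =>  z = -1/(1.134) = -0.881834,  |z| = 0.881834.
Moduli of all roots: 0.8818.
All moduli strictly greater than 1? No.
Verdict: Not invertible.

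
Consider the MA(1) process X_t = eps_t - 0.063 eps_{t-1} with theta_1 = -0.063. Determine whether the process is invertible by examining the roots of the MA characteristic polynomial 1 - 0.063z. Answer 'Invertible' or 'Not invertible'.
\text{Invertible}

The MA(q) characteristic polynomial is P(z) = 1 - 0.063z.
Invertibility requires all roots to lie outside the unit circle, i.e. |z| > 1 for every root.
This is linear in z: 1 + (-0.063) z = 0  =>  z = -1/(-0.063) = 15.873016,  |z| = 15.873016.
Moduli of all roots: 15.8730.
All moduli strictly greater than 1? Yes.
Verdict: Invertible.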